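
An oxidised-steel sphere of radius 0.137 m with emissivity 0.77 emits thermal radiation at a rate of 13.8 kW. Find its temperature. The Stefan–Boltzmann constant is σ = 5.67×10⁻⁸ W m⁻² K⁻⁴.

A = 4πr² = 4π × (0.137)² = 0.236 m².
From P = εσAT⁴, T = (P / εσA)^(1/4) = (13800 / (0.77 × 5.67×10⁻⁸ × 0.236))^(1/4).
T = (1.34×10^12)^(1/4) = 1080 K.

T ≈ 1080 K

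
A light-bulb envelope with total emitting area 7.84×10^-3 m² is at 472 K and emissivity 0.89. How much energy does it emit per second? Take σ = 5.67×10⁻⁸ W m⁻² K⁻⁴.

P ≈ 19.6 W

Stefan–Boltzmann: P = εσAT⁴ = 0.89 × 5.67×10⁻⁸ × 7.84×10^-3 × (472)⁴ = 0.89 × 5.67×10⁻⁸ × 7.84×10^-3 × 4.96×10^10.
P = 19.6 W.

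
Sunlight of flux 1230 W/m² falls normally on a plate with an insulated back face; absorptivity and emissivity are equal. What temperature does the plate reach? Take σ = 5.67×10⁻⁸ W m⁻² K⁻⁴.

T ≈ 384 K

Absorbed flux αS = emitted flux εσT⁴ (one radiating face); with α = ε, T = (S/σ)^(1/4).
T = (1230 / 5.67×10⁻⁸)^(1/4) = (2.17×10^10)^(1/4).
T = 384 K.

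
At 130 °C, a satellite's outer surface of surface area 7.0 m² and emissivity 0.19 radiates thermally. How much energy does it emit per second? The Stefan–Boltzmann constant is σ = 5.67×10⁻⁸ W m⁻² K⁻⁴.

130 °C = 403 K.
P = εσAT⁴ = 0.19 × 5.67×10⁻⁸ × 7.00 × (403)⁴ = 0.19 × 5.67×10⁻⁸ × 7.00 × 2.64×10^10.
P = 1990 W.

P ≈ 1990 W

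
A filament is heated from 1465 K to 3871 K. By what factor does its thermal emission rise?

ratio ≈ 48.7

P ∝ T⁴, so the ratio is (3871/1465)⁴ = (2.642)⁴ = 48.7.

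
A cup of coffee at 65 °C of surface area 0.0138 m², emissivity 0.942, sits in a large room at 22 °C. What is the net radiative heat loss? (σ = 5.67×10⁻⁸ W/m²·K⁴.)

Convert: 65 °C = 338 K; 22 °C = 295 K.
Q = εσA(T⁴ − T_s⁴). T⁴ − T_s⁴ = (338)⁴ − (295)⁴ = 1.31×10^10 − 7.57×10^9 = 5.48×10^9 K⁴.
Q = 0.942 × 5.67×10⁻⁸ × 0.0138 × 5.48×10^9 = 4.04 W.

Q ≈ 4.04 W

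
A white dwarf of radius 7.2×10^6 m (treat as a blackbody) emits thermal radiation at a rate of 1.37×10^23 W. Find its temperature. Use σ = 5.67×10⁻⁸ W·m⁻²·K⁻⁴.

A = 4πr² = 4π × (7.2×10^6)² = 6.51×10^14 m².
From P = σAT⁴, T = (P / σA)^(1/4) = (1.37×10^23 / (5.67×10⁻⁸ × 6.51×10^14))^(1/4).
T = (3.71×10^15)^(1/4) = 7800 K.

T ≈ 7800 K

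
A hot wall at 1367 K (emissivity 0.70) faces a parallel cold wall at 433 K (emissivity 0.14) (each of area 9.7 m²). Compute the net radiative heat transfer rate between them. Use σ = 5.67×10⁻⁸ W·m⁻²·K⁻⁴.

Q ≈ 2.51×10^5 W

For two large parallel gray plates, q = σ(T₁⁴ − T₂⁴) / (1/ε₁ + 1/ε₂ − 1).
1/ε₁ + 1/ε₂ − 1 = 1/0.70 + 1/0.14 − 1 = 7.571.
T₁⁴ − T₂⁴ = 3.49×10^12 − 3.52×10^10 = 3.46×10^12 K⁴.
q = 5.67×10⁻⁸ × 3.46×10^12 / 7.571 = 25900 W/m².
Q = q·A = 25900 × 9.7 = 2.51×10^5 W.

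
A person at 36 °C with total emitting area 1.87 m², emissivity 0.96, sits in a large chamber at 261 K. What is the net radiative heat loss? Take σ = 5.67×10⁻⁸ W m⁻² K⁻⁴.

Convert: 36 °C = 309 K.
Q = εσA(T⁴ − T_s⁴). T⁴ − T_s⁴ = (309)⁴ − (261)⁴ = 9.12×10^9 − 4.64×10^9 = 4.48×10^9 K⁴.
Q = 0.96 × 5.67×10⁻⁸ × 1.87 × 4.48×10^9 = 456 W.

Q ≈ 456 W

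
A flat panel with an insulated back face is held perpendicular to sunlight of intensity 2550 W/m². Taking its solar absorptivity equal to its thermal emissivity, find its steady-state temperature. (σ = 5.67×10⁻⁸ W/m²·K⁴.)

T ≈ 461 K

Absorbed flux αS = emitted flux εσT⁴ (one radiating face); with α = ε, T = (S/σ)^(1/4).
T = (2550 / 5.67×10⁻⁸)^(1/4) = (4.50×10^10)^(1/4).
T = 461 K.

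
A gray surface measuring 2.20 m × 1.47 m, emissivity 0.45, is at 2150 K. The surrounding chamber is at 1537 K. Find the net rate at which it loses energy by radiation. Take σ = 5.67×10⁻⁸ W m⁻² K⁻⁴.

A = 2.20 × 1.47 = 3.23 m².
Q = εσA(T⁴ − T_s⁴). T⁴ − T_s⁴ = (2150)⁴ − (1537)⁴ = 2.14×10^13 − 5.58×10^12 = 1.58×10^13 K⁴.
Q = 0.45 × 5.67×10⁻⁸ × 3.23 × 1.58×10^13 = 1.30×10^6 W.

Q ≈ 1.30×10^6 W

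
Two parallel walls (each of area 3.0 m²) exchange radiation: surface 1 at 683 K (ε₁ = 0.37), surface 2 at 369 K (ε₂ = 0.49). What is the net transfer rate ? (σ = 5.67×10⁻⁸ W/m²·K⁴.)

Q ≈ 9050 W

For two large parallel gray plates, q = σ(T₁⁴ − T₂⁴) / (1/ε₁ + 1/ε₂ − 1).
1/ε₁ + 1/ε₂ − 1 = 1/0.37 + 1/0.49 − 1 = 3.744.
T₁⁴ − T₂⁴ = 2.18×10^11 − 1.85×10^10 = 1.99×10^11 K⁴.
q = 5.67×10⁻⁸ × 1.99×10^11 / 3.744 = 3020 W/m².
Q = q·A = 3020 × 3.0 = 9050 W.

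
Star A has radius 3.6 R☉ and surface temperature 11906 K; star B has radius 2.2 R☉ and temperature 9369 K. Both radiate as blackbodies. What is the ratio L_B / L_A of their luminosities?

L_B/L_A ≈ 0.143

L = 4πR²σT⁴ ∝ R²T⁴, so L_B/L_A = (2.2/3.6)² × (9369/11906)⁴ = 0.373 × 0.383 = 0.143.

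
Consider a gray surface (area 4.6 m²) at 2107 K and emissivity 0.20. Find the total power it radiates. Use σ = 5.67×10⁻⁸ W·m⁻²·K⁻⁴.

P = εσAT⁴ = 0.20 × 5.67×10⁻⁸ × 4.60 × (2107)⁴ = 0.20 × 5.67×10⁻⁸ × 4.60 × 1.97×10^13.
P = 1.03×10^6 W.

P ≈ 1.03×10^6 W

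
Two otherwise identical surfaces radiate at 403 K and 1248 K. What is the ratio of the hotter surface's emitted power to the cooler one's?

ratio ≈ 92.0

P ∝ T⁴, so the ratio is (1248/403)⁴ = (3.097)⁴ = 92.0.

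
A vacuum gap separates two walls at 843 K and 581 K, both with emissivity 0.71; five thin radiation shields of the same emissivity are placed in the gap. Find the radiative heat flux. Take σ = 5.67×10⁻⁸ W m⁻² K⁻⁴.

Each of the 6 gaps contributes resistance (2/ε − 1) = 2/0.71 − 1 = 1.817; total = 10.90.
q = σ(T₁⁴ − T₂⁴) / 10.90 = 5.67×10⁻⁸ × 3.91×10^11 / 10.90 = 2030 W/m².

q ≈ 2030 W/m²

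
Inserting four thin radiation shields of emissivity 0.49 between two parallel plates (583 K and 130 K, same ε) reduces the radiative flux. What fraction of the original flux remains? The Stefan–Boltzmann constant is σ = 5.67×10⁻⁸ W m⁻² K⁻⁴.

With N identical shields there are N+1 = 5 gaps in series, each with the same radiative resistance, so the flux falls to 1/(N+1) of its unshielded value.

ratio ≈ 0.200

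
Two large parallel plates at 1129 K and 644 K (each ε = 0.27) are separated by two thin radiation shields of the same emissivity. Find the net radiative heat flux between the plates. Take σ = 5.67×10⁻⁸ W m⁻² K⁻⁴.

Each of the 3 gaps contributes resistance (2/ε − 1) = 2/0.27 − 1 = 6.407; total = 19.22.
q = σ(T₁⁴ − T₂⁴) / 19.22 = 5.67×10⁻⁸ × 1.45×10^12 / 19.22 = 4290 W/m².

q ≈ 4290 W/m²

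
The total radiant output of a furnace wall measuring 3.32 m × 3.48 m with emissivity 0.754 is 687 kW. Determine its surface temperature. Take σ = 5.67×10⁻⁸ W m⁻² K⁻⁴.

A = 3.32 × 3.48 = 11.6 m².
From P = εσAT⁴, T = (P / εσA)^(1/4) = (6.87×10^5 / (0.754 × 5.67×10⁻⁸ × 11.6))^(1/4).
T = (1.39×10^12)^(1/4) = 1090 K.

T ≈ 1090 K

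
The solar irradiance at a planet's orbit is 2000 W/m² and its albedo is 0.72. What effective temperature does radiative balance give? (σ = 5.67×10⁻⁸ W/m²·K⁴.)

Power absorbed = (1−a)S·πR²; power emitted = 4πR²σT⁴. Equating and cancelling πR²:
T = ((1−a)S / 4σ)^(1/4) = (560 / (4 × 5.67×10⁻⁸))^(1/4) = (2.47×10^9)^(1/4).
T = 223 K.

T ≈ 223 K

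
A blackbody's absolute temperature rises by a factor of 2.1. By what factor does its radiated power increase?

P ∝ T⁴, so the power scales as (2.1)⁴ = 19.4.

factor ≈ 19.4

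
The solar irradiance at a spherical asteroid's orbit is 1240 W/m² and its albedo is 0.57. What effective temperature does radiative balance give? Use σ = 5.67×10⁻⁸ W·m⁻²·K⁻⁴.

T ≈ 220 K

Power absorbed = (1−a)S·πR²; power emitted = 4πR²σT⁴. Equating and cancelling πR²:
T = ((1−a)S / 4σ)^(1/4) = (533 / (4 × 5.67×10⁻⁸))^(1/4) = (2.35×10^9)^(1/4).
T = 220 K.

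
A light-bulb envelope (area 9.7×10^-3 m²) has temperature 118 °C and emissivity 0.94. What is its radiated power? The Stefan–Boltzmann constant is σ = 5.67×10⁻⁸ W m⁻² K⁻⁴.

118 °C = 391 K.
P = εσAT⁴ = 0.94 × 5.67×10⁻⁸ × 9.70×10^-3 × (391)⁴ = 0.94 × 5.67×10⁻⁸ × 9.70×10^-3 × 2.34×10^10.
P = 12.1 W.

P ≈ 12.1 W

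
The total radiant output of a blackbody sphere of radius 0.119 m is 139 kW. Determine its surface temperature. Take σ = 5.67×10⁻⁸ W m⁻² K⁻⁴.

T ≈ 1930 K

A = 4πr² = 4π × (0.119)² = 0.178 m².
From P = σAT⁴, T = (P / σA)^(1/4) = (1.39×10^5 / (5.67×10⁻⁸ × 0.178))^(1/4).
T = (1.38×10^13)^(1/4) = 1930 K.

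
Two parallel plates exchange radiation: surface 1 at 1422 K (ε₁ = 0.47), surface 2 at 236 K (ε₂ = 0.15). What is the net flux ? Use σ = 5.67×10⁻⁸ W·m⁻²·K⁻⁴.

q ≈ 29700 W/m²

For two large parallel gray plates, q = σ(T₁⁴ − T₂⁴) / (1/ε₁ + 1/ε₂ − 1).
1/ε₁ + 1/ε₂ − 1 = 1/0.47 + 1/0.15 − 1 = 7.794.
T₁⁴ − T₂⁴ = 4.09×10^12 − 3.10×10^9 = 4.09×10^12 K⁴.
q = 5.67×10⁻⁸ × 4.09×10^12 / 7.794 = 29700 W/m².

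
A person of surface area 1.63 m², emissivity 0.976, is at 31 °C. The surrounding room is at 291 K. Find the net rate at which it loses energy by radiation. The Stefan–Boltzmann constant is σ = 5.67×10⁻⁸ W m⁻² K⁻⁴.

Q ≈ 124 W

Convert: 31 °C = 304 K.
Q = εσA(T⁴ − T_s⁴). T⁴ − T_s⁴ = (304)⁴ − (291)⁴ = 8.54×10^9 − 7.17×10^9 = 1.37×10^9 K⁴.
Q = 0.976 × 5.67×10⁻⁸ × 1.63 × 1.37×10^9 = 124 W.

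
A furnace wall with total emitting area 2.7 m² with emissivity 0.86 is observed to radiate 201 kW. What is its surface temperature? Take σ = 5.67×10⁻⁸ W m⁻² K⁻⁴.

From P = εσAT⁴, T = (P / εσA)^(1/4) = (2.01×10^5 / (0.86 × 5.67×10⁻⁸ × 2.70))^(1/4).
T = (1.53×10^12)^(1/4) = 1110 K.

T ≈ 1110 K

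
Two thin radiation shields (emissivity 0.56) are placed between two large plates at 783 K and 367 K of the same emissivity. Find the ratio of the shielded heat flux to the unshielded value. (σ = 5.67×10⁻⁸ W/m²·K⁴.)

ratio ≈ 0.333

With N identical shields there are N+1 = 3 gaps in series, each with the same radiative resistance, so the flux falls to 1/(N+1) of its unshielded value.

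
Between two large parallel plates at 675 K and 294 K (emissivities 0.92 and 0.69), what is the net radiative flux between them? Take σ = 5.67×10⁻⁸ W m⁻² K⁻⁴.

q ≈ 7390 W/m²

For two large parallel gray plates, q = σ(T₁⁴ − T₂⁴) / (1/ε₁ + 1/ε₂ − 1).
1/ε₁ + 1/ε₂ − 1 = 1/0.92 + 1/0.69 − 1 = 1.536.
T₁⁴ − T₂⁴ = 2.08×10^11 − 7.47×10^9 = 2.00×10^11 K⁴.
q = 5.67×10⁻⁸ × 2.00×10^11 / 1.536 = 7390 W/m².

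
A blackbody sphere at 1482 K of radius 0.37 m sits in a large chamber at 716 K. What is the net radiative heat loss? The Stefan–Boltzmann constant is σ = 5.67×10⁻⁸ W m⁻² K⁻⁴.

Q ≈ 4.45×10^5 W

A = 4πr² = 4π × (0.37)² = 1.72 m².
Q = σA(T⁴ − T_s⁴). T⁴ − T_s⁴ = (1482)⁴ − (716)⁴ = 4.82×10^12 − 2.63×10^11 = 4.56×10^12 K⁴.
Q = 5.67×10⁻⁸ × 1.72 × 4.56×10^12 = 4.45×10^5 W.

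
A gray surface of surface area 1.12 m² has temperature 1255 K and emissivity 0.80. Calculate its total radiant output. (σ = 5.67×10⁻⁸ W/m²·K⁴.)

P ≈ 1.26×10^5 W

P = εσAT⁴ = 0.80 × 5.67×10⁻⁸ × 1.12 × (1255)⁴ = 0.80 × 5.67×10⁻⁸ × 1.12 × 2.48×10^12.
P = 1.26×10^5 W.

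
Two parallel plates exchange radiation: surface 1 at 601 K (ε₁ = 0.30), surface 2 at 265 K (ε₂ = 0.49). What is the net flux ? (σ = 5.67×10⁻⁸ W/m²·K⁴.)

For two large parallel gray plates, q = σ(T₁⁴ − T₂⁴) / (1/ε₁ + 1/ε₂ − 1).
1/ε₁ + 1/ε₂ − 1 = 1/0.30 + 1/0.49 − 1 = 4.374.
T₁⁴ − T₂⁴ = 1.30×10^11 − 4.93×10^9 = 1.26×10^11 K⁴.
q = 5.67×10⁻⁸ × 1.26×10^11 / 4.374 = 1630 W/m².

q ≈ 1630 W/m²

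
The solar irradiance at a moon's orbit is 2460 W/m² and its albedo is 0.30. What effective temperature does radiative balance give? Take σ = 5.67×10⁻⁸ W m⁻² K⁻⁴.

Power absorbed = (1−a)S·πR²; power emitted = 4πR²σT⁴. Equating and cancelling πR²:
T = ((1−a)S / 4σ)^(1/4) = (1720 / (4 × 5.67×10⁻⁸))^(1/4) = (7.59×10^9)^(1/4).
T = 295 K.

T ≈ 295 K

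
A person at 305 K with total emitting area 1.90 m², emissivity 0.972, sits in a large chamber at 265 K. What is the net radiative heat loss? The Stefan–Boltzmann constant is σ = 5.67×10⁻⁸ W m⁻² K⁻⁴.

Q ≈ 390 W

Q = εσA(T⁴ − T_s⁴). T⁴ − T_s⁴ = (305)⁴ − (265)⁴ = 8.65×10^9 − 4.93×10^9 = 3.72×10^9 K⁴.
Q = 0.972 × 5.67×10⁻⁸ × 1.90 × 3.72×10^9 = 390 W.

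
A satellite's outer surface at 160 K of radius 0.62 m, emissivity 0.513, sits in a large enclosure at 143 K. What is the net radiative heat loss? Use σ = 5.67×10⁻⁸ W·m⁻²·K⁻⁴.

Q ≈ 33.3 W

A = 4πr² = 4π × (0.62)² = 4.83 m².
Q = εσA(T⁴ − T_s⁴). T⁴ − T_s⁴ = (160)⁴ − (143)⁴ = 6.55×10^8 − 4.18×10^8 = 2.37×10^8 K⁴.
Q = 0.513 × 5.67×10⁻⁸ × 4.83 × 2.37×10^8 = 33.3 W.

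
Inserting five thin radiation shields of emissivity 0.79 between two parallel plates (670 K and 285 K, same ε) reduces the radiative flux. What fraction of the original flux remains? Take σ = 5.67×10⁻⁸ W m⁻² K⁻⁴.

ratio ≈ 0.167

With N identical shields there are N+1 = 6 gaps in series, each with the same radiative resistance, so the flux falls to 1/(N+1) of its unshielded value.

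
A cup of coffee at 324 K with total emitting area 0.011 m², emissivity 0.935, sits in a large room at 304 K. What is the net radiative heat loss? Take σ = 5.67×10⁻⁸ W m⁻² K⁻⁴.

Q ≈ 1.45 W

Q = εσA(T⁴ − T_s⁴). T⁴ − T_s⁴ = (324)⁴ − (304)⁴ = 1.10×10^10 − 8.54×10^9 = 2.48×10^9 K⁴.
Q = 0.935 × 5.67×10⁻⁸ × 0.0110 × 2.48×10^9 = 1.45 W.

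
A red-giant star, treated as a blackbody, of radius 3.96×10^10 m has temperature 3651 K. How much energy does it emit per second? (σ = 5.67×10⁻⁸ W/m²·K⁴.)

A = 4πr² = 4π × (3.96×10^10)² = 1.97×10^22 m².
P = σAT⁴ = 5.67×10⁻⁸ × 1.97×10^22 × (3651)⁴ = 5.67×10⁻⁸ × 1.97×10^22 × 1.78×10^14.
P = 1.99×10^29 W.

P ≈ 1.99×10^29 W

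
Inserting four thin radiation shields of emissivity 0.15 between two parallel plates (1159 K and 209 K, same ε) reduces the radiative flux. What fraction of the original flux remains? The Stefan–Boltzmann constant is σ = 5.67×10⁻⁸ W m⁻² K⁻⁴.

With N identical shields there are N+1 = 5 gaps in series, each with the same radiative resistance, so the flux falls to 1/(N+1) of its unshielded value.

ratio ≈ 0.200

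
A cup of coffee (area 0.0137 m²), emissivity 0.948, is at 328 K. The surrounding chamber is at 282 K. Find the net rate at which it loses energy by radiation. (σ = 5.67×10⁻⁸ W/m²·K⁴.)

Q = εσA(T⁴ − T_s⁴). T⁴ − T_s⁴ = (328)⁴ − (282)⁴ = 1.16×10^10 − 6.32×10^9 = 5.25×10^9 K⁴.
Q = 0.948 × 5.67×10⁻⁸ × 0.0137 × 5.25×10^9 = 3.87 W.

Q ≈ 3.87 W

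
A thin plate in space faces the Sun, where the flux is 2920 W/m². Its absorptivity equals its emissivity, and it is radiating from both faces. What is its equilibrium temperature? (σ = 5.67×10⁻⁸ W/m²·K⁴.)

T ≈ 401 K

Absorbed flux αS = emitted flux 2εσT⁴ per unit area; with α = ε this gives T = (S/2σ)^(1/4).
T = (2920 / (2 × 5.67×10⁻⁸))^(1/4) = (2.57×10^10)^(1/4).
T = 401 K.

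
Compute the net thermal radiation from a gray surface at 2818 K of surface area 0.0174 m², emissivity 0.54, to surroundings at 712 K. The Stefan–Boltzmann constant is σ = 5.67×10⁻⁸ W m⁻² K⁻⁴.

Q = εσA(T⁴ − T_s⁴). T⁴ − T_s⁴ = (2818)⁴ − (712)⁴ = 6.31×10^13 − 2.57×10^11 = 6.28×10^13 K⁴.
Q = 0.54 × 5.67×10⁻⁸ × 0.0174 × 6.28×10^13 = 33500 W.

Q ≈ 33500 W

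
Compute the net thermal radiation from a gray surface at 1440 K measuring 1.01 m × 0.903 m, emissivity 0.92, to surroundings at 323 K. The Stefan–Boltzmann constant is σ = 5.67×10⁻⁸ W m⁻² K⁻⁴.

Q ≈ 2.04×10^5 W

A = 1.01 × 0.903 = 0.912 m².
Q = εσA(T⁴ − T_s⁴). T⁴ − T_s⁴ = (1440)⁴ − (323)⁴ = 4.30×10^12 − 1.09×10^10 = 4.29×10^12 K⁴.
Q = 0.92 × 5.67×10⁻⁸ × 0.912 × 4.29×10^12 = 2.04×10^5 W.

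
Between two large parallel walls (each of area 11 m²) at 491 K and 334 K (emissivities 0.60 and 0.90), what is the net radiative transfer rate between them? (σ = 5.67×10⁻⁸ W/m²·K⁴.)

For two large parallel gray plates, q = σ(T₁⁴ − T₂⁴) / (1/ε₁ + 1/ε₂ − 1).
1/ε₁ + 1/ε₂ − 1 = 1/0.60 + 1/0.90 − 1 = 1.778.
T₁⁴ − T₂⁴ = 5.81×10^10 − 1.24×10^10 = 4.57×10^10 K⁴.
q = 5.67×10⁻⁸ × 4.57×10^10 / 1.778 = 1460 W/m².
Q = q·A = 1460 × 11 = 16000 W.

Q ≈ 16000 W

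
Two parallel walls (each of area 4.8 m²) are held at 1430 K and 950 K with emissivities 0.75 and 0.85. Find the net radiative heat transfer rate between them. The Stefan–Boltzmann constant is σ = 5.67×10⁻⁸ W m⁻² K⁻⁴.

Q ≈ 6.07×10^5 W

For two large parallel gray plates, q = σ(T₁⁴ − T₂⁴) / (1/ε₁ + 1/ε₂ − 1).
1/ε₁ + 1/ε₂ − 1 = 1/0.75 + 1/0.85 − 1 = 1.510.
T₁⁴ − T₂⁴ = 4.18×10^12 − 8.15×10^11 = 3.37×10^12 K⁴.
q = 5.67×10⁻⁸ × 3.37×10^12 / 1.510 = 1.26×10^5 W/m².
Q = q·A = 1.26×10^5 × 4.8 = 6.07×10^5 W.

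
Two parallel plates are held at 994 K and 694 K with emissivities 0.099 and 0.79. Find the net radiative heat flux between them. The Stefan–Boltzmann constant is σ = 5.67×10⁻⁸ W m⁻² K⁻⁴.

For two large parallel gray plates, q = σ(T₁⁴ − T₂⁴) / (1/ε₁ + 1/ε₂ − 1).
1/ε₁ + 1/ε₂ − 1 = 1/0.099 + 1/0.79 − 1 = 10.37.
T₁⁴ − T₂⁴ = 9.76×10^11 − 2.32×10^11 = 7.44×10^11 K⁴.
q = 5.67×10⁻⁸ × 7.44×10^11 / 10.37 = 4070 W/m².

q ≈ 4070 W/m²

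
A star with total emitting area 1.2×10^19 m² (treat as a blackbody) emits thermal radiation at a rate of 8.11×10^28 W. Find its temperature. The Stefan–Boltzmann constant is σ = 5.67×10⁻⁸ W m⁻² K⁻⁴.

From P = σAT⁴, T = (P / σA)^(1/4) = (8.11×10^28 / (5.67×10⁻⁸ × 1.20×10^19))^(1/4).
T = (1.19×10^17)^(1/4) = 18600 K.

T ≈ 18600 K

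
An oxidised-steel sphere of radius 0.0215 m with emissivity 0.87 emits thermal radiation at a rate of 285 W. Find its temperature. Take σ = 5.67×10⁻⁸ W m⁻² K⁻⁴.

T ≈ 999 K

A = 4πr² = 4π × (0.0215)² = 5.81×10^-3 m².
From P = εσAT⁴, T = (P / εσA)^(1/4) = (285 / (0.87 × 5.67×10⁻⁸ × 5.81×10^-3))^(1/4).
T = (9.95×10^11)^(1/4) = 999 K.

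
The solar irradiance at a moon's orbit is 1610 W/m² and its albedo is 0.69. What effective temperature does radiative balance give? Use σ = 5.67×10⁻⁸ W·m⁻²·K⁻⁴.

Power absorbed = (1−a)S·πR²; power emitted = 4πR²σT⁴. Equating and cancelling πR²:
T = ((1−a)S / 4σ)^(1/4) = (499 / (4 × 5.67×10⁻⁸))^(1/4) = (2.20×10^9)^(1/4).
T = 217 K.

T ≈ 217 K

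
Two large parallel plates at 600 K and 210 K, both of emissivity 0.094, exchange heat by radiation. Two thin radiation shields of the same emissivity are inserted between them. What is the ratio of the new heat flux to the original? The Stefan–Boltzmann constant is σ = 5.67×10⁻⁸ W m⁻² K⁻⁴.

ratio ≈ 0.333

With N identical shields there are N+1 = 3 gaps in series, each with the same radiative resistance, so the flux falls to 1/(N+1) of its unshielded value.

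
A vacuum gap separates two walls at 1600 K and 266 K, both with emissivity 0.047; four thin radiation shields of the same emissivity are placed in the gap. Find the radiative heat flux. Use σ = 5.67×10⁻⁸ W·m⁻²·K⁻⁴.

q ≈ 1790 W/m²

Each of the 5 gaps contributes resistance (2/ε − 1) = 2/0.047 − 1 = 41.55; total = 207.8.
q = σ(T₁⁴ − T₂⁴) / 207.8 = 5.67×10⁻⁸ × 6.55×10^12 / 207.8 = 1790 W/m².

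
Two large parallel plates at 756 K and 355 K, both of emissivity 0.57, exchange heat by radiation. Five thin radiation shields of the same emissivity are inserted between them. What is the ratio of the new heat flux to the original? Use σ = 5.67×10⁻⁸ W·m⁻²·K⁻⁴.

ratio ≈ 0.167

With N identical shields there are N+1 = 6 gaps in series, each with the same radiative resistance, so the flux falls to 1/(N+1) of its unshielded value.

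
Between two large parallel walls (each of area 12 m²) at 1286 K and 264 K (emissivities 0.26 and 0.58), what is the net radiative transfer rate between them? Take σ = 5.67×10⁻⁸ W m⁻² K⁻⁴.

For two large parallel gray plates, q = σ(T₁⁴ − T₂⁴) / (1/ε₁ + 1/ε₂ − 1).
1/ε₁ + 1/ε₂ − 1 = 1/0.26 + 1/0.58 − 1 = 4.570.
T₁⁴ − T₂⁴ = 2.74×10^12 − 4.86×10^9 = 2.73×10^12 K⁴.
q = 5.67×10⁻⁸ × 2.73×10^12 / 4.570 = 33900 W/m².
Q = q·A = 33900 × 12 = 4.06×10^5 W.

Q ≈ 4.06×10^5 W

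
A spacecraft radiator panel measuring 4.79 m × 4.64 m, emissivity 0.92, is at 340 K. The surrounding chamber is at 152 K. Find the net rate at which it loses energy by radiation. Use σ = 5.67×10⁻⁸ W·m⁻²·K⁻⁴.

Q ≈ 14900 W

A = 4.79 × 4.64 = 22.2 m².
Q = εσA(T⁴ − T_s⁴). T⁴ − T_s⁴ = (340)⁴ − (152)⁴ = 1.34×10^10 − 5.34×10^8 = 1.28×10^10 K⁴.
Q = 0.92 × 5.67×10⁻⁸ × 22.2 × 1.28×10^10 = 14900 W.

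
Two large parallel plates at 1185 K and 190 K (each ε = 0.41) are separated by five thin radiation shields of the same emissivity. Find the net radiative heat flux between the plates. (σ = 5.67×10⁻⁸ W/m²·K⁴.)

Each of the 6 gaps contributes resistance (2/ε − 1) = 2/0.41 − 1 = 3.878; total = 23.27.
q = σ(T₁⁴ − T₂⁴) / 23.27 = 5.67×10⁻⁸ × 1.97×10^12 / 23.27 = 4800 W/m².

q ≈ 4800 W/m²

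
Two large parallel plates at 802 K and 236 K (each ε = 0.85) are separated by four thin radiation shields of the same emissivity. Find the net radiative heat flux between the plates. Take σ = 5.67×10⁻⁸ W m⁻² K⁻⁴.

q ≈ 3440 W/m²

Each of the 5 gaps contributes resistance (2/ε − 1) = 2/0.85 − 1 = 1.353; total = 6.765.
q = σ(T₁⁴ − T₂⁴) / 6.765 = 5.67×10⁻⁸ × 4.11×10^11 / 6.765 = 3440 W/m².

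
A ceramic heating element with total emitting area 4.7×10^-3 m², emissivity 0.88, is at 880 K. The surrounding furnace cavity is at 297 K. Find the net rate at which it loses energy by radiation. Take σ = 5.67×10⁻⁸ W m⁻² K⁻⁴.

Q = εσA(T⁴ − T_s⁴). T⁴ − T_s⁴ = (880)⁴ − (297)⁴ = 6.00×10^11 − 7.78×10^9 = 5.92×10^11 K⁴.
Q = 0.88 × 5.67×10⁻⁸ × 4.70×10^-3 × 5.92×10^11 = 139 W.

Q ≈ 139 W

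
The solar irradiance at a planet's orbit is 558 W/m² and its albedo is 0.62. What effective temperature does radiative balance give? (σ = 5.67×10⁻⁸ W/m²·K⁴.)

T ≈ 175 K

Power absorbed = (1−a)S·πR²; power emitted = 4πR²σT⁴. Equating and cancelling πR²:
T = ((1−a)S / 4σ)^(1/4) = (212 / (4 × 5.67×10⁻⁸))^(1/4) = (9.35×10^8)^(1/4).
T = 175 K.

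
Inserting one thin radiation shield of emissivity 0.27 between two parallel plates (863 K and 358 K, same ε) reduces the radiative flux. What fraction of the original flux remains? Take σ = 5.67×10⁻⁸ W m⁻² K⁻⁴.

ratio ≈ 0.500

With N identical shields there are N+1 = 2 gaps in series, each with the same radiative resistance, so the flux falls to 1/(N+1) of its unshielded value.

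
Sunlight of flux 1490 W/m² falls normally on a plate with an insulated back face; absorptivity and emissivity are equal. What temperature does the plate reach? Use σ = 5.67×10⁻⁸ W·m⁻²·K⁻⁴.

Absorbed flux αS = emitted flux εσT⁴ (one radiating face); with α = ε, T = (S/σ)^(1/4).
T = (1490 / 5.67×10⁻⁸)^(1/4) = (2.63×10^10)^(1/4).
T = 403 K.

T ≈ 403 K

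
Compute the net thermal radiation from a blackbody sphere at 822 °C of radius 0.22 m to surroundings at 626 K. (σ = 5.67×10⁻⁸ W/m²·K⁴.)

Q ≈ 44300 W

A = 4πr² = 4π × (0.22)² = 0.608 m².
Convert: 822 °C = 1095 K.
Q = σA(T⁴ − T_s⁴). T⁴ − T_s⁴ = (1095)⁴ − (626)⁴ = 1.44×10^12 − 1.54×10^11 = 1.28×10^12 K⁴.
Q = 5.67×10⁻⁸ × 0.608 × 1.28×10^12 = 44300 W.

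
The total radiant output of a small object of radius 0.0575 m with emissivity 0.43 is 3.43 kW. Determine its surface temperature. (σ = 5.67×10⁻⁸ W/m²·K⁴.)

A = 4πr² = 4π × (0.0575)² = 0.0415 m².
From P = εσAT⁴, T = (P / εσA)^(1/4) = (3430 / (0.43 × 5.67×10⁻⁸ × 0.0415))^(1/4).
T = (3.39×10^12)^(1/4) = 1360 K.

T ≈ 1360 K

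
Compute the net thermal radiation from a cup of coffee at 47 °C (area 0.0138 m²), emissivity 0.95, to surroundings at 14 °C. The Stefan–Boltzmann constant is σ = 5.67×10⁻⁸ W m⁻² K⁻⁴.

Convert: 47 °C = 320 K; 14 °C = 287 K.
Q = εσA(T⁴ − T_s⁴). T⁴ − T_s⁴ = (320)⁴ − (287)⁴ = 1.05×10^10 − 6.78×10^9 = 3.70×10^9 K⁴.
Q = 0.95 × 5.67×10⁻⁸ × 0.0138 × 3.70×10^9 = 2.75 W.

Q ≈ 2.75 W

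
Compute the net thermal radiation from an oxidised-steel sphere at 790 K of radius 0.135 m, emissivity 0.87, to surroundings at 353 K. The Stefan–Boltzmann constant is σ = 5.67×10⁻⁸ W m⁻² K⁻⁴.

Q ≈ 4220 W

A = 4πr² = 4π × (0.135)² = 0.229 m².
Q = εσA(T⁴ − T_s⁴). T⁴ − T_s⁴ = (790)⁴ − (353)⁴ = 3.90×10^11 − 1.55×10^10 = 3.74×10^11 K⁴.
Q = 0.87 × 5.67×10⁻⁸ × 0.229 × 3.74×10^11 = 4220 W.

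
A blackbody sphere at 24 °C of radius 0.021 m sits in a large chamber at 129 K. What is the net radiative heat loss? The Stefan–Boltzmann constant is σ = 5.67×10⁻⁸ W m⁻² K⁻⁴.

A = 4πr² = 4π × (0.021)² = 5.54×10^-3 m².
Convert: 24 °C = 297 K.
Q = σA(T⁴ − T_s⁴). T⁴ − T_s⁴ = (297)⁴ − (129)⁴ = 7.78×10^9 − 2.77×10^8 = 7.50×10^9 K⁴.
Q = 5.67×10⁻⁸ × 5.54×10^-3 × 7.50×10^9 = 2.36 W.

Q ≈ 2.36 W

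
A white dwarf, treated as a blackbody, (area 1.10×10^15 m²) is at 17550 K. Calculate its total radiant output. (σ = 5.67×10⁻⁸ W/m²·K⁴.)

P = σAT⁴ = 5.67×10⁻⁸ × 1.10×10^15 × (17550)⁴ = 5.67×10⁻⁸ × 1.10×10^15 × 9.49×10^16.
P = 5.92×10^24 W.

P ≈ 5.92×10^24 W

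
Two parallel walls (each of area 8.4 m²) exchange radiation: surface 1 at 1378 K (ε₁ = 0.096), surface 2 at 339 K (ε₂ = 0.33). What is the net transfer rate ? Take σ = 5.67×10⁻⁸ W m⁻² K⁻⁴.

Q ≈ 1.37×10^5 W

For two large parallel gray plates, q = σ(T₁⁴ − T₂⁴) / (1/ε₁ + 1/ε₂ − 1).
1/ε₁ + 1/ε₂ − 1 = 1/0.096 + 1/0.33 − 1 = 12.45.
T₁⁴ − T₂⁴ = 3.61×10^12 − 1.32×10^10 = 3.59×10^12 K⁴.
q = 5.67×10⁻⁸ × 3.59×10^12 / 12.45 = 16400 W/m².
Q = q·A = 16400 × 8.4 = 1.37×10^5 W.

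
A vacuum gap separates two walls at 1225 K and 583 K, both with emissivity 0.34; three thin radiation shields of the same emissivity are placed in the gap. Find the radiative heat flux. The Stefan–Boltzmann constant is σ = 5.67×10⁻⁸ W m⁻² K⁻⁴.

Each of the 4 gaps contributes resistance (2/ε − 1) = 2/0.34 − 1 = 4.882; total = 19.53.
q = σ(T₁⁴ − T₂⁴) / 19.53 = 5.67×10⁻⁸ × 2.14×10^12 / 19.53 = 6200 W/m².

q ≈ 6200 W/m²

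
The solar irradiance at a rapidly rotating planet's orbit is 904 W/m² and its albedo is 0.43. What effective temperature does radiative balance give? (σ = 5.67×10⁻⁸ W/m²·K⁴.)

Power absorbed = (1−a)S·πR²; power emitted = 4πR²σT⁴. Equating and cancelling πR²:
T = ((1−a)S / 4σ)^(1/4) = (515 / (4 × 5.67×10⁻⁸))^(1/4) = (2.27×10^9)^(1/4).
T = 218 K.

T ≈ 218 K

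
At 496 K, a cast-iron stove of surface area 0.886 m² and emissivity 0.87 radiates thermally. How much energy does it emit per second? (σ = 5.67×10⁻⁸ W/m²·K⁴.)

P = εσAT⁴ = 0.87 × 5.67×10⁻⁸ × 0.886 × (496)⁴ = 0.87 × 5.67×10⁻⁸ × 0.886 × 6.05×10^10.
P = 2650 W.

P ≈ 2650 W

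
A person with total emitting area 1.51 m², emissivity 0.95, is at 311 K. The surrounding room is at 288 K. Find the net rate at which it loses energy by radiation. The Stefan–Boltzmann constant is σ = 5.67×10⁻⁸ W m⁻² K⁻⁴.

Q ≈ 201 W

Q = εσA(T⁴ − T_s⁴). T⁴ − T_s⁴ = (311)⁴ − (288)⁴ = 9.35×10^9 − 6.88×10^9 = 2.48×10^9 K⁴.
Q = 0.95 × 5.67×10⁻⁸ × 1.51 × 2.48×10^9 = 201 W.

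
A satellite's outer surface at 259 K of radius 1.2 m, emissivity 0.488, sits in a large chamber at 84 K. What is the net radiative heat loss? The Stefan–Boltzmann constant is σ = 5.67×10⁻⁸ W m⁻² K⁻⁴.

Q ≈ 2230 W

A = 4πr² = 4π × (1.2)² = 18.1 m².
Q = εσA(T⁴ − T_s⁴). T⁴ − T_s⁴ = (259)⁴ − (84)⁴ = 4.50×10^9 − 4.98×10^7 = 4.45×10^9 K⁴.
Q = 0.488 × 5.67×10⁻⁸ × 18.1 × 4.45×10^9 = 2230 W.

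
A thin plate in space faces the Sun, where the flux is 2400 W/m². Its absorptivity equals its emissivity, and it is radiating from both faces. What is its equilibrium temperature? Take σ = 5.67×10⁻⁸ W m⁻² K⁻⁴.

T ≈ 381 K

Absorbed flux αS = emitted flux 2εσT⁴ per unit area; with α = ε this gives T = (S/2σ)^(1/4).
T = (2400 / (2 × 5.67×10⁻⁸))^(1/4) = (2.12×10^10)^(1/4).
T = 381 K.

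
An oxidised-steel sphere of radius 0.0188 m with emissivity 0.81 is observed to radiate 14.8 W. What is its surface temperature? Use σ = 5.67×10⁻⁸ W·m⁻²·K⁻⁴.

T ≈ 519 K

A = 4πr² = 4π × (0.0188)² = 4.44×10^-3 m².
From P = εσAT⁴, T = (P / εσA)^(1/4) = (14.8 / (0.81 × 5.67×10⁻⁸ × 4.44×10^-3))^(1/4).
T = (7.26×10^10)^(1/4) = 519 K.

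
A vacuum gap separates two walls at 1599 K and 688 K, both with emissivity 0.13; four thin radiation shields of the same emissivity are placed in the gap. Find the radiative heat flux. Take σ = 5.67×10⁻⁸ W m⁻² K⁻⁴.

q ≈ 4980 W/m²

Each of the 5 gaps contributes resistance (2/ε − 1) = 2/0.13 − 1 = 14.38; total = 71.92.
q = σ(T₁⁴ − T₂⁴) / 71.92 = 5.67×10⁻⁸ × 6.31×10^12 / 71.92 = 4980 W/m².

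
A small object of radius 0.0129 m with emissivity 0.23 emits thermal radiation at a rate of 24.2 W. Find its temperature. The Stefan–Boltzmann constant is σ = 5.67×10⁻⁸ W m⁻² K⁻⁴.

T ≈ 971 K

A = 4πr² = 4π × (0.0129)² = 2.09×10^-3 m².
From P = εσAT⁴, T = (P / εσA)^(1/4) = (24.2 / (0.23 × 5.67×10⁻⁸ × 2.09×10^-3))^(1/4).
T = (8.87×10^11)^(1/4) = 971 K.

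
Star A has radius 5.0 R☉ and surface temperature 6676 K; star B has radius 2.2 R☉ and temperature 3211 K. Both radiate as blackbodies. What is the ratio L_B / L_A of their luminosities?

L_B/L_A ≈ 0.0104

L = 4πR²σT⁴ ∝ R²T⁴, so L_B/L_A = (2.2/5.0)² × (3211/6676)⁴ = 0.194 × 0.0535 = 0.0104.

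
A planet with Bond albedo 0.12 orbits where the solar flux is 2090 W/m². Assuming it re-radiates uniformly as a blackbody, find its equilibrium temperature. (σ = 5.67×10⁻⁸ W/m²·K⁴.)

Power absorbed = (1−a)S·πR²; power emitted = 4πR²σT⁴. Equating and cancelling πR²:
T = ((1−a)S / 4σ)^(1/4) = (1840 / (4 × 5.67×10⁻⁸))^(1/4) = (8.11×10^9)^(1/4).
T = 300 K.

T ≈ 300 K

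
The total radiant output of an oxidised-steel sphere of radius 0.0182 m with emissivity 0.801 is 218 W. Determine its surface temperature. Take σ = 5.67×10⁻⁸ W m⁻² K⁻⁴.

A = 4πr² = 4π × (0.0182)² = 4.16×10^-3 m².
From P = εσAT⁴, T = (P / εσA)^(1/4) = (218 / (0.801 × 5.67×10⁻⁸ × 4.16×10^-3))^(1/4).
T = (1.15×10^12)^(1/4) = 1040 K.

T ≈ 1040 K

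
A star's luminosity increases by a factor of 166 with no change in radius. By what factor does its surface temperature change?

P ∝ T⁴ ⇒ T ∝ P^(1/4), so T scales by (166)^(1/4) = 3.59.

factor ≈ 3.59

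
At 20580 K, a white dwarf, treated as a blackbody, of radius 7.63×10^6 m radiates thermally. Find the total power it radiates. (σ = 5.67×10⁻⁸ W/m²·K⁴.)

A = 4πr² = 4π × (7.63×10^6)² = 7.32×10^14 m².
P = σAT⁴ = 5.67×10⁻⁸ × 7.32×10^14 × (20580)⁴ = 5.67×10⁻⁸ × 7.32×10^14 × 1.79×10^17.
P = 7.44×10^24 W.

P ≈ 7.44×10^24 W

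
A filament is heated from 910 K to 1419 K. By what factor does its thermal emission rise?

ratio ≈ 5.91

P ∝ T⁴, so the ratio is (1419/910)⁴ = (1.559)⁴ = 5.91.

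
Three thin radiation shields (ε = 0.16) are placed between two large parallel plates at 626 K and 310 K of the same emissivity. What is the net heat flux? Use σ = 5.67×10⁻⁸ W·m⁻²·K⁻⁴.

q ≈ 178 W/m²

Each of the 4 gaps contributes resistance (2/ε − 1) = 2/0.16 − 1 = 11.50; total = 46.00.
q = σ(T₁⁴ − T₂⁴) / 46.00 = 5.67×10⁻⁸ × 1.44×10^11 / 46.00 = 178 W/m².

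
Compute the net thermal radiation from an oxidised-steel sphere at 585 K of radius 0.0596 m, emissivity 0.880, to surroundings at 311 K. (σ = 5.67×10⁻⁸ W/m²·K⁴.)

A = 4πr² = 4π × (0.0596)² = 0.0446 m².
Q = εσA(T⁴ − T_s⁴). T⁴ − T_s⁴ = (585)⁴ − (311)⁴ = 1.17×10^11 − 9.35×10^9 = 1.08×10^11 K⁴.
Q = 0.880 × 5.67×10⁻⁸ × 0.0446 × 1.08×10^11 = 240 W.

Q ≈ 240 W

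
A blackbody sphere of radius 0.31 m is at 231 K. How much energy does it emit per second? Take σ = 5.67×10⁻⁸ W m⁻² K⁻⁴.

P ≈ 195 W

A = 4πr² = 4π × (0.31)² = 1.21 m².
P = σAT⁴ = 5.67×10⁻⁸ × 1.21 × (231)⁴ = 5.67×10⁻⁸ × 1.21 × 2.85×10^9.
P = 195 W.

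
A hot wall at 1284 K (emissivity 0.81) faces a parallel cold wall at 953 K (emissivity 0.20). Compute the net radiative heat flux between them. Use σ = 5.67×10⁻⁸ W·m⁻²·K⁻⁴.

For two large parallel gray plates, q = σ(T₁⁴ − T₂⁴) / (1/ε₁ + 1/ε₂ − 1).
1/ε₁ + 1/ε₂ − 1 = 1/0.81 + 1/0.20 − 1 = 5.235.
T₁⁴ − T₂⁴ = 2.72×10^12 − 8.25×10^11 = 1.89×10^12 K⁴.
q = 5.67×10⁻⁸ × 1.89×10^12 / 5.235 = 20500 W/m².

q ≈ 20500 W/m²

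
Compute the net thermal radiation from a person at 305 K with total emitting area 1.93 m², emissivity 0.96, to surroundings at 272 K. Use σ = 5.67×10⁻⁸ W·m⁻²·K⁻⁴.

Q = εσA(T⁴ − T_s⁴). T⁴ − T_s⁴ = (305)⁴ − (272)⁴ = 8.65×10^9 − 5.47×10^9 = 3.18×10^9 K⁴.
Q = 0.96 × 5.67×10⁻⁸ × 1.93 × 3.18×10^9 = 334 W.

Q ≈ 334 W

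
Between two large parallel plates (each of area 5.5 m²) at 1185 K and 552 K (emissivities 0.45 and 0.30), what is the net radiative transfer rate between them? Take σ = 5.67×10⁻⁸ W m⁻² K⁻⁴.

Q ≈ 1.29×10^5 W

For two large parallel gray plates, q = σ(T₁⁴ − T₂⁴) / (1/ε₁ + 1/ε₂ − 1).
1/ε₁ + 1/ε₂ − 1 = 1/0.45 + 1/0.30 − 1 = 4.556.
T₁⁴ − T₂⁴ = 1.97×10^12 − 9.28×10^10 = 1.88×10^12 K⁴.
q = 5.67×10⁻⁸ × 1.88×10^12 / 4.556 = 23400 W/m².
Q = q·A = 23400 × 5.5 = 1.29×10^5 W.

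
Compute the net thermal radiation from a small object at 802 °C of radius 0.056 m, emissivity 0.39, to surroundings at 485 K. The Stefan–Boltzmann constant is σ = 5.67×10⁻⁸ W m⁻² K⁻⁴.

Q ≈ 1120 W

A = 4πr² = 4π × (0.056)² = 0.0394 m².
Convert: 802 °C = 1075 K.
Q = εσA(T⁴ − T_s⁴). T⁴ − T_s⁴ = (1075)⁴ − (485)⁴ = 1.34×10^12 − 5.53×10^10 = 1.28×10^12 K⁴.
Q = 0.39 × 5.67×10⁻⁸ × 0.0394 × 1.28×10^12 = 1120 W.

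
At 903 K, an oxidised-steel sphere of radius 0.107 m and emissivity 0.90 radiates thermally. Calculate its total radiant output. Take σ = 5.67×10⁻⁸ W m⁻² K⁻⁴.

P ≈ 4880 W

A = 4πr² = 4π × (0.107)² = 0.144 m².
Stefan–Boltzmann: P = εσAT⁴ = 0.90 × 5.67×10⁻⁸ × 0.144 × (903)⁴ = 0.90 × 5.67×10⁻⁸ × 0.144 × 6.65×10^11.
P = 4880 W.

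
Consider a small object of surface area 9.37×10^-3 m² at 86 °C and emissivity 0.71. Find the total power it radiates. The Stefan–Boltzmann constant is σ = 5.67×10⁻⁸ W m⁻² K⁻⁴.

P ≈ 6.27 W

86 °C = 359 K.
Stefan–Boltzmann: P = εσAT⁴ = 0.71 × 5.67×10⁻⁸ × 9.37×10^-3 × (359)⁴ = 0.71 × 5.67×10⁻⁸ × 9.37×10^-3 × 1.66×10^10.
P = 6.27 W.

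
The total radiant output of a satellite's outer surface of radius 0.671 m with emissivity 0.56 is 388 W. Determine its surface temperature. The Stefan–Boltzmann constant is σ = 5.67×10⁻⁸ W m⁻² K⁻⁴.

T ≈ 216 K

A = 4πr² = 4π × (0.671)² = 5.66 m².
From P = εσAT⁴, T = (P / εσA)^(1/4) = (388 / (0.56 × 5.67×10⁻⁸ × 5.66))^(1/4).
T = (2.16×10^9)^(1/4) = 216 K.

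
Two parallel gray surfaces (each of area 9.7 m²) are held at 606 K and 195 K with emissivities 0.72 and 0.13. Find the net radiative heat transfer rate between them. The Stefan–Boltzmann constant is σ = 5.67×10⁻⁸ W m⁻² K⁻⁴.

Q ≈ 9080 W

For two large parallel gray plates, q = σ(T₁⁴ − T₂⁴) / (1/ε₁ + 1/ε₂ − 1).
1/ε₁ + 1/ε₂ − 1 = 1/0.72 + 1/0.13 − 1 = 8.081.
T₁⁴ − T₂⁴ = 1.35×10^11 − 1.45×10^9 = 1.33×10^11 K⁴.
q = 5.67×10⁻⁸ × 1.33×10^11 / 8.081 = 936 W/m².
Q = q·A = 936 × 9.7 = 9080 W.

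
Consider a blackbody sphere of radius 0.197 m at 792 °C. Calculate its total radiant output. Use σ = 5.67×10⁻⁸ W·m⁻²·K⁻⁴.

P ≈ 35600 W

A = 4πr² = 4π × (0.197)² = 0.488 m².
792 °C = 1065 K.
P = σAT⁴ = 5.67×10⁻⁸ × 0.488 × (1065)⁴ = 5.67×10⁻⁸ × 0.488 × 1.29×10^12.
P = 35600 W.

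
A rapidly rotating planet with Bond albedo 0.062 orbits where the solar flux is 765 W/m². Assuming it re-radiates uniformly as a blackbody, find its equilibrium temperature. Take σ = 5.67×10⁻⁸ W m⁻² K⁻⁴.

Power absorbed = (1−a)S·πR²; power emitted = 4πR²σT⁴. Equating and cancelling πR²:
T = ((1−a)S / 4σ)^(1/4) = (718 / (4 × 5.67×10⁻⁸))^(1/4) = (3.16×10^9)^(1/4).
T = 237 K.

T ≈ 237 K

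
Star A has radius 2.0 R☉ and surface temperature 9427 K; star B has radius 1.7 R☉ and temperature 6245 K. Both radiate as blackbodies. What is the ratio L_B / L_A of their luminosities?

L = 4πR²σT⁴ ∝ R²T⁴, so L_B/L_A = (1.7/2.0)² × (6245/9427)⁴ = 0.722 × 0.193 = 0.139.

L_B/L_A ≈ 0.139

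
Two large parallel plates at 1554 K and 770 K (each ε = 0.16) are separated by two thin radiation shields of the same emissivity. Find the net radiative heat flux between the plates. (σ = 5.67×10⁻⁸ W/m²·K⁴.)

q ≈ 9010 W/m²

Each of the 3 gaps contributes resistance (2/ε − 1) = 2/0.16 − 1 = 11.50; total = 34.50.
q = σ(T₁⁴ − T₂⁴) / 34.50 = 5.67×10⁻⁸ × 5.48×10^12 / 34.50 = 9010 W/m².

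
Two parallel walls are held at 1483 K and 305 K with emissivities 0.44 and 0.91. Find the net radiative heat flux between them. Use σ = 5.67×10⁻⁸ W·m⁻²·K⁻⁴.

q ≈ 1.15×10^5 W/m²

For two large parallel gray plates, q = σ(T₁⁴ − T₂⁴) / (1/ε₁ + 1/ε₂ − 1).
1/ε₁ + 1/ε₂ − 1 = 1/0.44 + 1/0.91 − 1 = 2.372.
T₁⁴ − T₂⁴ = 4.84×10^12 − 8.65×10^9 = 4.83×10^12 K⁴.
q = 5.67×10⁻⁸ × 4.83×10^12 / 2.372 = 1.15×10^5 W/m².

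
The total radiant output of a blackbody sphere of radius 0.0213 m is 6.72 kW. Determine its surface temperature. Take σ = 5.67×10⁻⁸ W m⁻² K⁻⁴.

A = 4πr² = 4π × (0.0213)² = 5.70×10^-3 m².
From P = σAT⁴, T = (P / σA)^(1/4) = (6720 / (5.67×10⁻⁸ × 5.70×10^-3))^(1/4).
T = (2.08×10^13)^(1/4) = 2140 K.

T ≈ 2140 K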